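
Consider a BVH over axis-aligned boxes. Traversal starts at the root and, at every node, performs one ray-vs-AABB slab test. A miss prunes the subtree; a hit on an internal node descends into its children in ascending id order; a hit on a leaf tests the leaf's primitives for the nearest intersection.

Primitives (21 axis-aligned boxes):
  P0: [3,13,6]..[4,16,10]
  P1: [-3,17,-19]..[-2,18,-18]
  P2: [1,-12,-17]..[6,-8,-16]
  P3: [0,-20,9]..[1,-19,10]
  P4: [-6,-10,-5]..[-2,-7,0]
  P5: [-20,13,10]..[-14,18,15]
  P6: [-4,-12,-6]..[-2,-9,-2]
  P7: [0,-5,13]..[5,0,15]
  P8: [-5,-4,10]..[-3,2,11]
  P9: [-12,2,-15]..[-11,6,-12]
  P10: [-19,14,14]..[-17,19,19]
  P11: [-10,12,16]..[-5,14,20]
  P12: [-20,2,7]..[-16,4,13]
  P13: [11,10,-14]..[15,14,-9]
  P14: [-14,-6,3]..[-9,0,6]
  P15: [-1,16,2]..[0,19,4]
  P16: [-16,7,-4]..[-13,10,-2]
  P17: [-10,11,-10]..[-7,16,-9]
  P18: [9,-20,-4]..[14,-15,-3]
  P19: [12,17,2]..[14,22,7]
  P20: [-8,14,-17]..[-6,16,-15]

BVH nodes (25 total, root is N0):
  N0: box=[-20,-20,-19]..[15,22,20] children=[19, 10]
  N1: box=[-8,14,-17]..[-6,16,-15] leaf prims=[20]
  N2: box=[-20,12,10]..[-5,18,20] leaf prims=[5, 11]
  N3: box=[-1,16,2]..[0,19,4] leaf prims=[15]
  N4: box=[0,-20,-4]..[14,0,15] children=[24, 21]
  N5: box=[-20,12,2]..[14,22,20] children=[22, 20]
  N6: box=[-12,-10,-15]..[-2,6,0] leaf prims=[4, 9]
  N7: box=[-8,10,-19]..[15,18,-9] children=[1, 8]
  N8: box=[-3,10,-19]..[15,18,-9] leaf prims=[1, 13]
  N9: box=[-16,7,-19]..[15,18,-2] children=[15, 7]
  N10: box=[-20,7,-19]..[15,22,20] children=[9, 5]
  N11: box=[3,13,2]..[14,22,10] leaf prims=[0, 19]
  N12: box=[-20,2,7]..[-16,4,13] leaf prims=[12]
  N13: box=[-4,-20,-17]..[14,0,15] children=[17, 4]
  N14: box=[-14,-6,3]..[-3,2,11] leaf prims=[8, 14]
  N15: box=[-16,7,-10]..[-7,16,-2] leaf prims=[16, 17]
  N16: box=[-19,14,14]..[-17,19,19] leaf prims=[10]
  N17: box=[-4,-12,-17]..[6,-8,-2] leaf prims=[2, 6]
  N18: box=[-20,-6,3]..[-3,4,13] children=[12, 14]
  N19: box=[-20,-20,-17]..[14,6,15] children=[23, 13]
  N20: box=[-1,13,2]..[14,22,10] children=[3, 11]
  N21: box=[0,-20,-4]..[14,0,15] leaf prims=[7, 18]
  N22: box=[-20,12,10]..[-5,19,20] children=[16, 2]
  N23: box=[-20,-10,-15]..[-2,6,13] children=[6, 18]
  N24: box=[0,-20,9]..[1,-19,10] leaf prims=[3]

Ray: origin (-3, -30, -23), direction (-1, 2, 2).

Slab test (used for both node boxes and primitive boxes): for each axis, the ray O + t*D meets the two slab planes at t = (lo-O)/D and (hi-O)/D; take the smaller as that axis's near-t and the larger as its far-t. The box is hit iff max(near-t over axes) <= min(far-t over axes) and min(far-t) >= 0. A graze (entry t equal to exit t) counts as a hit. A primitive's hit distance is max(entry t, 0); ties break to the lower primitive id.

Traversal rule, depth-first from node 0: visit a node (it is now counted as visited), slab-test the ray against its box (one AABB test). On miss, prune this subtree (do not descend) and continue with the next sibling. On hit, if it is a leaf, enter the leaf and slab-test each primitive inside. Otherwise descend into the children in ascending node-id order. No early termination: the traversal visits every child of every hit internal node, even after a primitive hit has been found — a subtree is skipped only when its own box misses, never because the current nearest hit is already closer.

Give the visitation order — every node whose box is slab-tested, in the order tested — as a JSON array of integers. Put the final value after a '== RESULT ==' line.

Trace the traversal:
N0 x:[-18,17] y:[5,26] z:[2,43/2] -> hit [5,17], descend [10, 19]
  N10 x:[-18,17] y:[37/2,26] z:[2,43/2] -> miss, prune
  N19 x:[-17,17] y:[5,18] z:[3,19] -> hit [5,17], descend [13, 23]
    N13 x:[-17,1] y:[5,15] z:[3,19] -> miss, prune
    N23 x:[-1,17] y:[10,18] z:[4,18] -> hit [10,17], descend [6, 18]
      N6 x:[-1,9] y:[10,18] z:[4,23/2] -> miss, prune
      N18 x:[0,17] y:[12,17] z:[13,18] -> hit [13,17], descend [12, 14]
        N12 x:[13,17] y:[16,17] z:[15,18] -> hit [16,17] leaf, test {P12@t=16}
        N14 x:[0,11] y:[12,16] z:[13,17] -> miss, prune

Summary -> nodes [0, 10, 19, 13, 23, 6, 18, 12, 14]; box-tests=9; leaf-entries=1; first=P12

== RESULT ==
[0, 10, 19, 13, 23, 6, 18, 12, 14]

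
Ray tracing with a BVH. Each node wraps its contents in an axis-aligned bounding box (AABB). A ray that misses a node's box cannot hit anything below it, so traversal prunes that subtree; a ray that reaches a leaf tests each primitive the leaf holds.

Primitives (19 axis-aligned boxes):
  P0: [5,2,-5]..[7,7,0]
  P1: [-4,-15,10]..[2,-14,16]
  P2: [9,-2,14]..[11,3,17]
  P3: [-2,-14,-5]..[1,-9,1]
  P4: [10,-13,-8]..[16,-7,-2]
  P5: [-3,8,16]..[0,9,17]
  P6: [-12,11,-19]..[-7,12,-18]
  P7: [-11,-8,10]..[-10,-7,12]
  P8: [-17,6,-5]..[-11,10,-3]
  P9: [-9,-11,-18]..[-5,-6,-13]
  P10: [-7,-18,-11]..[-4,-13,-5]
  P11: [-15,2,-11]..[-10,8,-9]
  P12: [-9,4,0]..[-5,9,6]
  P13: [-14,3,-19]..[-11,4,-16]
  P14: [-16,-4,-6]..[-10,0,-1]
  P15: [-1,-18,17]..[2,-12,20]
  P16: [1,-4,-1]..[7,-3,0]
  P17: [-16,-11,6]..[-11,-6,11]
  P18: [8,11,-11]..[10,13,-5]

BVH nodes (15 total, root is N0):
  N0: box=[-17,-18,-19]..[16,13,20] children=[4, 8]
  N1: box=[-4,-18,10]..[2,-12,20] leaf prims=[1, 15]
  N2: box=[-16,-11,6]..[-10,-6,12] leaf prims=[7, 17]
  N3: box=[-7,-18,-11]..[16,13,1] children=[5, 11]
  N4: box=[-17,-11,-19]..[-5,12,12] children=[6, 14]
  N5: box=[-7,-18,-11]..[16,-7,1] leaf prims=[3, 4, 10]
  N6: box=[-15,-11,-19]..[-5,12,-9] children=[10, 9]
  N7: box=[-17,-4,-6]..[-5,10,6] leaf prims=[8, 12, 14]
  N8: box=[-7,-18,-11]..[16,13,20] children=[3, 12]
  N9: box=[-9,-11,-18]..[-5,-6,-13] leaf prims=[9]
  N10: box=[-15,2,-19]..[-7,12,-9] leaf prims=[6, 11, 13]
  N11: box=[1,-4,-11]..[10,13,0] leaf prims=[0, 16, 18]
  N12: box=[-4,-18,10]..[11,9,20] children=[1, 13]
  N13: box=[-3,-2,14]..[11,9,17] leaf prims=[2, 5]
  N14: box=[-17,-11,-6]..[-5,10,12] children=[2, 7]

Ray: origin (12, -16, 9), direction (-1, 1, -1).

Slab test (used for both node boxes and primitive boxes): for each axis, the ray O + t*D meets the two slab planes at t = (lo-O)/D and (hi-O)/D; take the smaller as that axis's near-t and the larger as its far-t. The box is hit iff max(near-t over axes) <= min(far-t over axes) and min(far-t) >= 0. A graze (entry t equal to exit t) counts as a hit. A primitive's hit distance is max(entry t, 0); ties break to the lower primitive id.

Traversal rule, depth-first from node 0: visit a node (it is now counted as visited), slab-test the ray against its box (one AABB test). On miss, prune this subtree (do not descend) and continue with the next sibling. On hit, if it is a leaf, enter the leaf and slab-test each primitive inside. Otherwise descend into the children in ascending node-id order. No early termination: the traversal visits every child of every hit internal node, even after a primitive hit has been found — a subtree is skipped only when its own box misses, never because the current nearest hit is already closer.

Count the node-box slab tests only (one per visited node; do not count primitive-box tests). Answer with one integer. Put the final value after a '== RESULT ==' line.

Traverse from the root:
N0 x:[-4,29] y:[-2,29] z:[-11,28] -> hit [-2,28], descend [4, 8]
  N4 x:[17,29] y:[5,28] z:[-3,28] -> hit [17,28], descend [6, 14]
    N6 x:[17,27] y:[5,28] z:[18,28] -> hit [18,27], descend [9, 10]
      N9 x:[17,21] y:[5,10] z:[22,27] -> miss, prune
      N10 x:[19,27] y:[18,28] z:[18,28] -> hit [19,27] leaf, test {P6(miss), P11(miss), P13(miss)}
    N14 x:[17,29] y:[5,26] z:[-3,15] -> miss, prune
  N8 x:[-4,19] y:[-2,29] z:[-11,20] -> hit [-2,19], descend [3, 12]
    N3 x:[-4,19] y:[-2,29] z:[8,20] -> hit [8,19], descend [5, 11]
      N5 x:[-4,19] y:[-2,9] z:[8,20] -> hit [8,9] leaf, test {P3(miss), P4(miss), P10(miss)}
      N11 x:[2,11] y:[12,29] z:[9,20] -> miss, prune
    N12 x:[1,16] y:[-2,25] z:[-11,-1] -> miss, prune

Summary -> nodes [0, 4, 6, 9, 10, 14, 8, 3, 5, 11, 12]; box-tests=11; leaf-entries=2; first=miss

== RESULT ==
11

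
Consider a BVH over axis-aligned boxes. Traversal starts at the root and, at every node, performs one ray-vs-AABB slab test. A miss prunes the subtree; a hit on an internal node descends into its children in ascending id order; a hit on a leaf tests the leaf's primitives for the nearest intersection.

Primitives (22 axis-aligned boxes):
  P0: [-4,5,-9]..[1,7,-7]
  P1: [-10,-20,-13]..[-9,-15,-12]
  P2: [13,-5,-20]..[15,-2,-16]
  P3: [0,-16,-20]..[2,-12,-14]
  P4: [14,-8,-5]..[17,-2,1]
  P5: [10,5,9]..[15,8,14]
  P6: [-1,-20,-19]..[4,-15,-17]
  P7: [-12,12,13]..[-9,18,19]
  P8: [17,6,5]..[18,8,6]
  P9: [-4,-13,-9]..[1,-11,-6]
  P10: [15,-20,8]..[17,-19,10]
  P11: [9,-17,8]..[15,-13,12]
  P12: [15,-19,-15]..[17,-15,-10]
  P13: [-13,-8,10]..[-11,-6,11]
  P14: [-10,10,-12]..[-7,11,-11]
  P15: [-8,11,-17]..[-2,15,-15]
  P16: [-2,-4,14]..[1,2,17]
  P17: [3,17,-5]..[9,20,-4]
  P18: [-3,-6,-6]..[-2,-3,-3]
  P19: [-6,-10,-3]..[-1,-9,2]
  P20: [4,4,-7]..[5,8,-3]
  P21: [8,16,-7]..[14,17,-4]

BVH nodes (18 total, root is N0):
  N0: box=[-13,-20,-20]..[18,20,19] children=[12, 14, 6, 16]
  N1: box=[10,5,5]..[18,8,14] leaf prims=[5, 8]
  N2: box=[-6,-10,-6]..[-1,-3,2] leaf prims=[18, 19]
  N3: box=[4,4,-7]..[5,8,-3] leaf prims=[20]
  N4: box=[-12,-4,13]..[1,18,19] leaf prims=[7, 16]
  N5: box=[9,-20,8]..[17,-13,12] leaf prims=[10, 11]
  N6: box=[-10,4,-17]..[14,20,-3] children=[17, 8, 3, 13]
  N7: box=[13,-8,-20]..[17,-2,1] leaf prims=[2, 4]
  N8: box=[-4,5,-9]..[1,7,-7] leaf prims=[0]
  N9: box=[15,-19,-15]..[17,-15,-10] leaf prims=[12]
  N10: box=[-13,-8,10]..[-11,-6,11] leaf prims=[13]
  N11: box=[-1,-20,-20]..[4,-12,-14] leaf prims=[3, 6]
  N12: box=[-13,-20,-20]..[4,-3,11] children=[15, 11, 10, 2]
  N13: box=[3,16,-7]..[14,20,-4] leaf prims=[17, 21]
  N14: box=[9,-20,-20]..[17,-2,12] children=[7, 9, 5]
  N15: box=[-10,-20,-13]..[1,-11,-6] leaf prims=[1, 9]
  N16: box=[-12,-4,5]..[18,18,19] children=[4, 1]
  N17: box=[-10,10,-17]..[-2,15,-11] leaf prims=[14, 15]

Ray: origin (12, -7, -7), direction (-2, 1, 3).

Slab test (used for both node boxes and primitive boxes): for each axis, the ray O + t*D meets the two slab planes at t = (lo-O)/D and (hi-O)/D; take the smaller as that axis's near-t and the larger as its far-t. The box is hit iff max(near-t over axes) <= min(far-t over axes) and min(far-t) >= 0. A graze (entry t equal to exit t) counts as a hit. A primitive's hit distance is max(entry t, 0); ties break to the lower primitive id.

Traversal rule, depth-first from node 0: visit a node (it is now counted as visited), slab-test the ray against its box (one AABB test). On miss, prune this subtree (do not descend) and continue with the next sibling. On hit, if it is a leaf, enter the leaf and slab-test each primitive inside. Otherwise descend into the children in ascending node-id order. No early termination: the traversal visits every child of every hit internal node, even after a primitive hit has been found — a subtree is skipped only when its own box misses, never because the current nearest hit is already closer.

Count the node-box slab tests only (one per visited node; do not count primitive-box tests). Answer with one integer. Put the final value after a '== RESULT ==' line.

Walk:
N0 x:[-3,25/2] y:[-13,27] z:[-13/3,26/3] -> hit [-3,26/3], descend [6, 12, 14, 16]
  N6 x:[-1,11] y:[11,27] z:[-10/3,4/3] -> miss, prune
  N12 x:[4,25/2] y:[-13,4] z:[-13/3,6] -> hit [4,4], descend [2, 10, 11, 15]
    N2 x:[13/2,9] y:[-3,4] z:[1/3,3] -> miss, prune
    N10 x:[23/2,25/2] y:[-1,1] z:[17/3,6] -> miss, prune
    N11 x:[4,13/2] y:[-13,-5] z:[-13/3,-7/3] -> miss, prune
    N15 x:[11/2,11] y:[-13,-4] z:[-2,1/3] -> miss, prune
  N14 x:[-5/2,3/2] y:[-13,5] z:[-13/3,19/3] -> hit [-5/2,3/2], descend [5, 7, 9]
    N5 x:[-5/2,3/2] y:[-13,-6] z:[5,19/3] -> miss, prune
    N7 x:[-5/2,-1/2] y:[-1,5] z:[-13/3,8/3] -> miss, prune
    N9 x:[-5/2,-3/2] y:[-12,-8] z:[-8/3,-1] -> miss, prune
  N16 x:[-3,12] y:[3,25] z:[4,26/3] -> hit [4,26/3], descend [1, 4]
    N1 x:[-3,1] y:[12,15] z:[4,7] -> miss, prune
    N4 x:[11/2,12] y:[3,25] z:[20/3,26/3] -> hit [20/3,26/3] leaf, test {P7(miss), P16@t=7}

order=[0, 6, 12, 2, 10, 11, 15, 14, 5, 7, 9, 16, 1, 4]  |boxes|=14  |leaves|=1  hit=P16

== RESULT ==
14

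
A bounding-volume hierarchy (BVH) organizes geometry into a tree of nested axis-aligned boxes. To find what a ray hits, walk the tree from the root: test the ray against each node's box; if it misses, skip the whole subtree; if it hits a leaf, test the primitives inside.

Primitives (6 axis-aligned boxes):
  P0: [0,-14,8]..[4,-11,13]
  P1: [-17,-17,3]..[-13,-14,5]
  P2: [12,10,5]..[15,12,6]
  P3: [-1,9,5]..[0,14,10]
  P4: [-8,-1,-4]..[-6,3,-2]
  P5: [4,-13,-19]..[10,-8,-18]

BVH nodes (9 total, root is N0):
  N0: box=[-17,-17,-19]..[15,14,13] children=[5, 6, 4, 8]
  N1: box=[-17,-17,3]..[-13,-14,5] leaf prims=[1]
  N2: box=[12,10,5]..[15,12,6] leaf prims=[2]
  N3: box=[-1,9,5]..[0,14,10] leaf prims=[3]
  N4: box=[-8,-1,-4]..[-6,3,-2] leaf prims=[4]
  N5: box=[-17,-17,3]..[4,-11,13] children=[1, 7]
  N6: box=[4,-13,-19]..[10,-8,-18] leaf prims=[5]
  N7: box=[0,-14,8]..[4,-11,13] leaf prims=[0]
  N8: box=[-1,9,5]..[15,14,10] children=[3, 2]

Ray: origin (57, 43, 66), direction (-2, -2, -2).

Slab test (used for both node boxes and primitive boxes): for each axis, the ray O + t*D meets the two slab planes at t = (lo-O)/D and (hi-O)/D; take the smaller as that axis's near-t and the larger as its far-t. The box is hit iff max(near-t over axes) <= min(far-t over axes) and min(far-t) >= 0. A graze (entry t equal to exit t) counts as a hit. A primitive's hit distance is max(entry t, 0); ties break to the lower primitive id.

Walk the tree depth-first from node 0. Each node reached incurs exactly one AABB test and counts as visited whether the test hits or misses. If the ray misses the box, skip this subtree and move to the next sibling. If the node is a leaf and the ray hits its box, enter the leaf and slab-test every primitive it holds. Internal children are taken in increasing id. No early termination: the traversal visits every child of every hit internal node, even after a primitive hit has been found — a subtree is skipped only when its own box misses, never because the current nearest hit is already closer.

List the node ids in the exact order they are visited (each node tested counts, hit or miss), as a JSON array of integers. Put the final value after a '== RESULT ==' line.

Traverse from the root:
N0 x:[21,37] y:[29/2,30] z:[53/2,85/2] -> hit [53/2,30], descend [4, 5, 6, 8]
  N4 x:[63/2,65/2] y:[20,22] z:[34,35] -> miss, prune
  N5 x:[53/2,37] y:[27,30] z:[53/2,63/2] -> hit [27,30], descend [1, 7]
    N1 x:[35,37] y:[57/2,30] z:[61/2,63/2] -> miss, prune
    N7 x:[53/2,57/2] y:[27,57/2] z:[53/2,29] -> hit [27,57/2] leaf, test {P0@t=27}
  N6 x:[47/2,53/2] y:[51/2,28] z:[42,85/2] -> miss, prune
  N8 x:[21,29] y:[29/2,17] z:[28,61/2] -> miss, prune

order=[0, 4, 5, 1, 7, 6, 8]  |boxes|=7  |leaves|=1  hit=P0

== RESULT ==
[0, 4, 5, 1, 7, 6, 8]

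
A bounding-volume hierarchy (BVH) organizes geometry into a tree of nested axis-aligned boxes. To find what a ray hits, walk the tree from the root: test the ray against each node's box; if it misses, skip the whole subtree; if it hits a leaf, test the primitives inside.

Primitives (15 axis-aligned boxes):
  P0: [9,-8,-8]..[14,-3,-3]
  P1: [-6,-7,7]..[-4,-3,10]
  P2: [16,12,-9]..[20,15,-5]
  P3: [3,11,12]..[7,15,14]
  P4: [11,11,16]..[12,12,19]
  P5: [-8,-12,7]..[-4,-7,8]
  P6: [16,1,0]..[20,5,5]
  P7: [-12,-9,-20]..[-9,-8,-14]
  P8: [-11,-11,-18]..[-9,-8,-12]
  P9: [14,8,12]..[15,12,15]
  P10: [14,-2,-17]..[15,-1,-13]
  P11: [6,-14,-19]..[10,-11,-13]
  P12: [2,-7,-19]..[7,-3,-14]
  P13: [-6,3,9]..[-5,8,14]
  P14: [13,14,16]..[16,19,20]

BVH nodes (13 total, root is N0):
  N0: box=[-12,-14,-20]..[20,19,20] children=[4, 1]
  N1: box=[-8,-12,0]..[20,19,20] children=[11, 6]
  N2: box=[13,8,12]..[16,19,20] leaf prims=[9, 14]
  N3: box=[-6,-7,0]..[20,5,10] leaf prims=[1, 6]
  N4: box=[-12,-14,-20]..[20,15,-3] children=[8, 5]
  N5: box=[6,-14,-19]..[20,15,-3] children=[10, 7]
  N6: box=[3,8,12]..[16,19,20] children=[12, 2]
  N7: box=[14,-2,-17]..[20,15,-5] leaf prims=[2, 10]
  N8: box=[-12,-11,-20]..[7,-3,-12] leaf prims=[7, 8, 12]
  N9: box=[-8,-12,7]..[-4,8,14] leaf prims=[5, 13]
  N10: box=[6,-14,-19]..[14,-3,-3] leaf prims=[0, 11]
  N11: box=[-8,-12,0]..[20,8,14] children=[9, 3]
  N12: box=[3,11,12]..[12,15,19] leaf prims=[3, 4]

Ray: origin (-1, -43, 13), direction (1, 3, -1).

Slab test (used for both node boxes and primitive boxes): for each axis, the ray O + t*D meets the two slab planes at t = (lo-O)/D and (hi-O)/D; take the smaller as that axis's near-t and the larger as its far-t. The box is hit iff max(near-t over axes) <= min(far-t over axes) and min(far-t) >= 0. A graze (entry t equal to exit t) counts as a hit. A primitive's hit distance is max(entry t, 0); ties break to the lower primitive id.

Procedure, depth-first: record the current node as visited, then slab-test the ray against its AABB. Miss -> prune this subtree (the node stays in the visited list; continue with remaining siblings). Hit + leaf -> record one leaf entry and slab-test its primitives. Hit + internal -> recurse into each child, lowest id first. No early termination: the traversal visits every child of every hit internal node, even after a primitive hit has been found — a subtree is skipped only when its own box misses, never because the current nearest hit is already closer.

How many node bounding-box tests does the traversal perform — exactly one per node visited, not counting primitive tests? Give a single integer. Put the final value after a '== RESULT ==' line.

Trace the traversal:
N0 x:[-11,21] y:[29/3,62/3] z:[-7,33] -> hit [29/3,62/3], descend [1, 4]
  N1 x:[-7,21] y:[31/3,62/3] z:[-7,13] -> hit [31/3,13], descend [6, 11]
    N6 x:[4,17] y:[17,62/3] z:[-7,1] -> miss, prune
    N11 x:[-7,21] y:[31/3,17] z:[-1,13] -> hit [31/3,13], descend [3, 9]
      N3 x:[-5,21] y:[12,16] z:[3,13] -> hit [12,13] leaf, test {P1(miss), P6(miss)}
      N9 x:[-7,-3] y:[31/3,17] z:[-1,6] -> miss, prune
  N4 x:[-11,21] y:[29/3,58/3] z:[16,33] -> hit [16,58/3], descend [5, 8]
    N5 x:[7,21] y:[29/3,58/3] z:[16,32] -> hit [16,58/3], descend [7, 10]
      N7 x:[15,21] y:[41/3,58/3] z:[18,30] -> hit [18,58/3] leaf, test {P2@t=55/3, P10(miss)}
      N10 x:[7,15] y:[29/3,40/3] z:[16,32] -> miss, prune
    N8 x:[-11,8] y:[32/3,40/3] z:[25,33] -> miss, prune

Visited [0, 1, 6, 11, 3, 9, 4, 5, 7, 10, 8]. Tests: 11 box, 2 leaf. Nearest: P2.

== RESULT ==
11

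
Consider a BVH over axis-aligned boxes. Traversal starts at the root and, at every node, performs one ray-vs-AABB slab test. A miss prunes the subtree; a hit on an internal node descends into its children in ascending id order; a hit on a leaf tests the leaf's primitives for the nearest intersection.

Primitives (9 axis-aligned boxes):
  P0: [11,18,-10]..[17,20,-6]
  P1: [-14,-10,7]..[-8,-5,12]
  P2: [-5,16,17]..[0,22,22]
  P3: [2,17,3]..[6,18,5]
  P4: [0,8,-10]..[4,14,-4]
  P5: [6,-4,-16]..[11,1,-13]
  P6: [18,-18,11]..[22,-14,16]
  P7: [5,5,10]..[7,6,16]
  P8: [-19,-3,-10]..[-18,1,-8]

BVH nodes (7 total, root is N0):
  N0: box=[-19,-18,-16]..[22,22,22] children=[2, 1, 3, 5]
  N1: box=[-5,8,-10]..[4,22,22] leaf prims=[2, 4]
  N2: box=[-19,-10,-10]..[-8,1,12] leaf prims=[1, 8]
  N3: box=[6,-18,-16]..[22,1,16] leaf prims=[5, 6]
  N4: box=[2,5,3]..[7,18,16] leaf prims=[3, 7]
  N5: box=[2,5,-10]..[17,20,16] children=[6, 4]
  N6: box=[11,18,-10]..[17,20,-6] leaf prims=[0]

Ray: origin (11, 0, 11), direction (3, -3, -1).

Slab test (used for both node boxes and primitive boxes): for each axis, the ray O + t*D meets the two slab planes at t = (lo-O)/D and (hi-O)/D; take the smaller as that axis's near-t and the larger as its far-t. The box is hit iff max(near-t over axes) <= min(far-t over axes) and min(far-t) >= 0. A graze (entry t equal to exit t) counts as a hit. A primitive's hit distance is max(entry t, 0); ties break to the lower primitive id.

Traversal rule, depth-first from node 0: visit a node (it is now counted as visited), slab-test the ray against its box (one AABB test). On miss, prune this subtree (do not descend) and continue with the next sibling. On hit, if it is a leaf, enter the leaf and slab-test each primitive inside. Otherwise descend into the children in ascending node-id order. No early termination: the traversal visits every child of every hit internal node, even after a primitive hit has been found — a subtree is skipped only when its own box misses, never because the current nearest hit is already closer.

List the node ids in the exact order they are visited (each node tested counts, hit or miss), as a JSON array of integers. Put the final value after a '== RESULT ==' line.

Walk:
N0 x:[-10,11/3] y:[-22/3,6] z:[-11,27] -> hit [-22/3,11/3], descend [1, 2, 3, 5]
  N1 x:[-16/3,-7/3] y:[-22/3,-8/3] z:[-11,21] -> miss, prune
  N2 x:[-10,-19/3] y:[-1/3,10/3] z:[-1,21] -> miss, prune
  N3 x:[-5/3,11/3] y:[-1/3,6] z:[-5,27] -> hit [-1/3,11/3] leaf, test {P5(miss), P6(miss)}
  N5 x:[-3,2] y:[-20/3,-5/3] z:[-5,21] -> miss, prune

Summary -> nodes [0, 1, 2, 3, 5]; box-tests=5; leaf-entries=1; first=miss

== RESULT ==
[0, 1, 2, 3, 5]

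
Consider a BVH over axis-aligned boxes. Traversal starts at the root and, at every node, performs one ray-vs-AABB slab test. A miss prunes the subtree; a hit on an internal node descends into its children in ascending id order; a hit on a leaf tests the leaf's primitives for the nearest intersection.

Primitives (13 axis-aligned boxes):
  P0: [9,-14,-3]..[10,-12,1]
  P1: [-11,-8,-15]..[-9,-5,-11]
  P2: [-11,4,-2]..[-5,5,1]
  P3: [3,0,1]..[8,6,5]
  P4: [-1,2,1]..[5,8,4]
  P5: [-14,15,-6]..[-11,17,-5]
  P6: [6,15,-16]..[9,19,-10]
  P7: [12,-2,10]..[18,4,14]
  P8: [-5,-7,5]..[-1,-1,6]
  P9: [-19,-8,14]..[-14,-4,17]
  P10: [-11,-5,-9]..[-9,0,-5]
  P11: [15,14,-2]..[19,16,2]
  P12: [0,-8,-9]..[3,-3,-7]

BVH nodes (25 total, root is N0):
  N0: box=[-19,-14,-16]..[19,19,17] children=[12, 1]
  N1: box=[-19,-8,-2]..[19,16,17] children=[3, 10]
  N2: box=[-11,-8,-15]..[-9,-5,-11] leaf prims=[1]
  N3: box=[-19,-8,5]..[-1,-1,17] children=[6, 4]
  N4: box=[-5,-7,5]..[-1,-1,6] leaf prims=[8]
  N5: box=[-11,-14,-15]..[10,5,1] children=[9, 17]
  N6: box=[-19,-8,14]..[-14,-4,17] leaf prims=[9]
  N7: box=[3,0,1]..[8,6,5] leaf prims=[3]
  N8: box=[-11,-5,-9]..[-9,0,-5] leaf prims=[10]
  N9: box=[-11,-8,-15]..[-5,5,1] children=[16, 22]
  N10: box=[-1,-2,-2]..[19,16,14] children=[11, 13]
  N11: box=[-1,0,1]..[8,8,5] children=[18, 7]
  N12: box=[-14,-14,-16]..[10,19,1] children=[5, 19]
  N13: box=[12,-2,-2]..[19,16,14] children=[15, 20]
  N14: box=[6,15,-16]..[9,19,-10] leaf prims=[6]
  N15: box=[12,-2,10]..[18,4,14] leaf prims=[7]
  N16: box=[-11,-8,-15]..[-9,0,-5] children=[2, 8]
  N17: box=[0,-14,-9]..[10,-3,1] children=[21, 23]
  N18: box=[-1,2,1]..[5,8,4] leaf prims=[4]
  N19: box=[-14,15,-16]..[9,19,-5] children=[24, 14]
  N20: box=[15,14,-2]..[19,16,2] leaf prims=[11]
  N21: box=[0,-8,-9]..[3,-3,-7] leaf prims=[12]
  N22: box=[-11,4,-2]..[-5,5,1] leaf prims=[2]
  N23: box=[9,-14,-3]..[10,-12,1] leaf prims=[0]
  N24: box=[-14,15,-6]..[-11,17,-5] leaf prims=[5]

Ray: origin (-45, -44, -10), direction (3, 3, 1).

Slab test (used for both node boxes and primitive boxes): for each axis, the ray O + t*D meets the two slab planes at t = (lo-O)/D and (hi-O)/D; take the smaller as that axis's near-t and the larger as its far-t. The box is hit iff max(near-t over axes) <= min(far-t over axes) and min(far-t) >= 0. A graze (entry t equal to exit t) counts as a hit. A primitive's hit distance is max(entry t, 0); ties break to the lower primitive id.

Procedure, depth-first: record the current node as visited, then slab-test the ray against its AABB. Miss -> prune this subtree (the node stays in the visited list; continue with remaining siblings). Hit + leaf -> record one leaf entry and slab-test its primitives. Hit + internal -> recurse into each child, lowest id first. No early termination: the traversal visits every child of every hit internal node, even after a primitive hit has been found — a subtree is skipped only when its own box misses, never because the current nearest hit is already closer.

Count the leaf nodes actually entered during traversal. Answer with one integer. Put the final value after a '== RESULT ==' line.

Walk:
N0 x:[26/3,64/3] y:[10,21] z:[-6,27] -> hit [10,21], descend [1, 12]
  N1 x:[26/3,64/3] y:[12,20] z:[8,27] -> hit [12,20], descend [3, 10]
    N3 x:[26/3,44/3] y:[12,43/3] z:[15,27] -> miss, prune
    N10 x:[44/3,64/3] y:[14,20] z:[8,24] -> hit [44/3,20], descend [11, 13]
      N11 x:[44/3,53/3] y:[44/3,52/3] z:[11,15] -> hit [44/3,15], descend [7, 18]
        N7 x:[16,53/3] y:[44/3,50/3] z:[11,15] -> miss, prune
        N18 x:[44/3,50/3] y:[46/3,52/3] z:[11,14] -> miss, prune
      N13 x:[19,64/3] y:[14,20] z:[8,24] -> hit [19,20], descend [15, 20]
        N15 x:[19,21] y:[14,16] z:[20,24] -> miss, prune
        N20 x:[20,64/3] y:[58/3,20] z:[8,12] -> miss, prune
  N12 x:[31/3,55/3] y:[10,21] z:[-6,11] -> hit [31/3,11], descend [5, 19]
    N5 x:[34/3,55/3] y:[10,49/3] z:[-5,11] -> miss, prune
    N19 x:[31/3,18] y:[59/3,21] z:[-6,5] -> miss, prune

order=[0, 1, 3, 10, 11, 7, 18, 13, 15, 20, 12, 5, 19]  |boxes|=13  |leaves|=0  hit=miss

== RESULT ==
0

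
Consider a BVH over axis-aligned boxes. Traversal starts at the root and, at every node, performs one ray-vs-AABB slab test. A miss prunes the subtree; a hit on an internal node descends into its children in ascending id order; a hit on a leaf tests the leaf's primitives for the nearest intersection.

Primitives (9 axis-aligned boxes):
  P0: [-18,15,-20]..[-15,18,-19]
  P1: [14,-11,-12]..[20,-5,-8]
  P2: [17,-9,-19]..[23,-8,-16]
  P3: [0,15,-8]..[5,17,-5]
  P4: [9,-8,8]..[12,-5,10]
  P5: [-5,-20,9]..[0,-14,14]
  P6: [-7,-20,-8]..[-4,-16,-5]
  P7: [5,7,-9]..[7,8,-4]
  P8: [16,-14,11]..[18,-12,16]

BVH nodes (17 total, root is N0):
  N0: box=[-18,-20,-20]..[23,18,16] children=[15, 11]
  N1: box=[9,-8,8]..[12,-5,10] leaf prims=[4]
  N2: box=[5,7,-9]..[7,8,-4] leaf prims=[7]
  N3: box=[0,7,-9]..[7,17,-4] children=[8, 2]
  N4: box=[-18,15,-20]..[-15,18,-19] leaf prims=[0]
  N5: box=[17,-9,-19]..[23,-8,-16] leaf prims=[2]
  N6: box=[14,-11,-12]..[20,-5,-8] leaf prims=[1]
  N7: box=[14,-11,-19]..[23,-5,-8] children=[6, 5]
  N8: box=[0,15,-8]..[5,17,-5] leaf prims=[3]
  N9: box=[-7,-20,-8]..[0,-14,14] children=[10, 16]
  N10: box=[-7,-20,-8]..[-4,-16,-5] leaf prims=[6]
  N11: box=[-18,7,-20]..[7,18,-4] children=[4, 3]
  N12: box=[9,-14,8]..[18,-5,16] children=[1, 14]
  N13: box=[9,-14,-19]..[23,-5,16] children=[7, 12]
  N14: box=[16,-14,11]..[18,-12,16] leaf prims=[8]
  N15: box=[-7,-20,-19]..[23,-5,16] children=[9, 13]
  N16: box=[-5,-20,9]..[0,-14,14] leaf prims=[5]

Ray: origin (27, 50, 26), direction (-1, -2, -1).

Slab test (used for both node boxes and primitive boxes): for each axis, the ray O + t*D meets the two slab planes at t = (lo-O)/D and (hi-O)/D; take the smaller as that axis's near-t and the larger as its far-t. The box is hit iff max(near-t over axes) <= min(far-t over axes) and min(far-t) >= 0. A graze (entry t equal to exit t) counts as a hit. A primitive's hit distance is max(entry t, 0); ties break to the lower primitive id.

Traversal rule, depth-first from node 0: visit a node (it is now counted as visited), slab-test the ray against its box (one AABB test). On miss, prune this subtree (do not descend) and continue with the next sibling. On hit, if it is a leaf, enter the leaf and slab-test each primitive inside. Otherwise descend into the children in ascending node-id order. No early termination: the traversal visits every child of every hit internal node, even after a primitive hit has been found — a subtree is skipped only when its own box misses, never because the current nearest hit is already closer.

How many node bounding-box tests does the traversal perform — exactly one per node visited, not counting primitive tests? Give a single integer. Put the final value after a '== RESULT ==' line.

Traverse from the root:
N0 x:[4,45] y:[16,35] z:[10,46] -> hit [16,35], descend [11, 15]
  N11 x:[20,45] y:[16,43/2] z:[30,46] -> miss, prune
  N15 x:[4,34] y:[55/2,35] z:[10,45] -> hit [55/2,34], descend [9, 13]
    N9 x:[27,34] y:[32,35] z:[12,34] -> hit [32,34], descend [10, 16]
      N10 x:[31,34] y:[33,35] z:[31,34] -> hit [33,34] leaf, test {P6@t=33}
      N16 x:[27,32] y:[32,35] z:[12,17] -> miss, prune
    N13 x:[4,18] y:[55/2,32] z:[10,45] -> miss, prune

Visited [0, 11, 15, 9, 10, 16, 13]. Tests: 7 box, 1 leaf. Nearest: P6.

== RESULT ==
7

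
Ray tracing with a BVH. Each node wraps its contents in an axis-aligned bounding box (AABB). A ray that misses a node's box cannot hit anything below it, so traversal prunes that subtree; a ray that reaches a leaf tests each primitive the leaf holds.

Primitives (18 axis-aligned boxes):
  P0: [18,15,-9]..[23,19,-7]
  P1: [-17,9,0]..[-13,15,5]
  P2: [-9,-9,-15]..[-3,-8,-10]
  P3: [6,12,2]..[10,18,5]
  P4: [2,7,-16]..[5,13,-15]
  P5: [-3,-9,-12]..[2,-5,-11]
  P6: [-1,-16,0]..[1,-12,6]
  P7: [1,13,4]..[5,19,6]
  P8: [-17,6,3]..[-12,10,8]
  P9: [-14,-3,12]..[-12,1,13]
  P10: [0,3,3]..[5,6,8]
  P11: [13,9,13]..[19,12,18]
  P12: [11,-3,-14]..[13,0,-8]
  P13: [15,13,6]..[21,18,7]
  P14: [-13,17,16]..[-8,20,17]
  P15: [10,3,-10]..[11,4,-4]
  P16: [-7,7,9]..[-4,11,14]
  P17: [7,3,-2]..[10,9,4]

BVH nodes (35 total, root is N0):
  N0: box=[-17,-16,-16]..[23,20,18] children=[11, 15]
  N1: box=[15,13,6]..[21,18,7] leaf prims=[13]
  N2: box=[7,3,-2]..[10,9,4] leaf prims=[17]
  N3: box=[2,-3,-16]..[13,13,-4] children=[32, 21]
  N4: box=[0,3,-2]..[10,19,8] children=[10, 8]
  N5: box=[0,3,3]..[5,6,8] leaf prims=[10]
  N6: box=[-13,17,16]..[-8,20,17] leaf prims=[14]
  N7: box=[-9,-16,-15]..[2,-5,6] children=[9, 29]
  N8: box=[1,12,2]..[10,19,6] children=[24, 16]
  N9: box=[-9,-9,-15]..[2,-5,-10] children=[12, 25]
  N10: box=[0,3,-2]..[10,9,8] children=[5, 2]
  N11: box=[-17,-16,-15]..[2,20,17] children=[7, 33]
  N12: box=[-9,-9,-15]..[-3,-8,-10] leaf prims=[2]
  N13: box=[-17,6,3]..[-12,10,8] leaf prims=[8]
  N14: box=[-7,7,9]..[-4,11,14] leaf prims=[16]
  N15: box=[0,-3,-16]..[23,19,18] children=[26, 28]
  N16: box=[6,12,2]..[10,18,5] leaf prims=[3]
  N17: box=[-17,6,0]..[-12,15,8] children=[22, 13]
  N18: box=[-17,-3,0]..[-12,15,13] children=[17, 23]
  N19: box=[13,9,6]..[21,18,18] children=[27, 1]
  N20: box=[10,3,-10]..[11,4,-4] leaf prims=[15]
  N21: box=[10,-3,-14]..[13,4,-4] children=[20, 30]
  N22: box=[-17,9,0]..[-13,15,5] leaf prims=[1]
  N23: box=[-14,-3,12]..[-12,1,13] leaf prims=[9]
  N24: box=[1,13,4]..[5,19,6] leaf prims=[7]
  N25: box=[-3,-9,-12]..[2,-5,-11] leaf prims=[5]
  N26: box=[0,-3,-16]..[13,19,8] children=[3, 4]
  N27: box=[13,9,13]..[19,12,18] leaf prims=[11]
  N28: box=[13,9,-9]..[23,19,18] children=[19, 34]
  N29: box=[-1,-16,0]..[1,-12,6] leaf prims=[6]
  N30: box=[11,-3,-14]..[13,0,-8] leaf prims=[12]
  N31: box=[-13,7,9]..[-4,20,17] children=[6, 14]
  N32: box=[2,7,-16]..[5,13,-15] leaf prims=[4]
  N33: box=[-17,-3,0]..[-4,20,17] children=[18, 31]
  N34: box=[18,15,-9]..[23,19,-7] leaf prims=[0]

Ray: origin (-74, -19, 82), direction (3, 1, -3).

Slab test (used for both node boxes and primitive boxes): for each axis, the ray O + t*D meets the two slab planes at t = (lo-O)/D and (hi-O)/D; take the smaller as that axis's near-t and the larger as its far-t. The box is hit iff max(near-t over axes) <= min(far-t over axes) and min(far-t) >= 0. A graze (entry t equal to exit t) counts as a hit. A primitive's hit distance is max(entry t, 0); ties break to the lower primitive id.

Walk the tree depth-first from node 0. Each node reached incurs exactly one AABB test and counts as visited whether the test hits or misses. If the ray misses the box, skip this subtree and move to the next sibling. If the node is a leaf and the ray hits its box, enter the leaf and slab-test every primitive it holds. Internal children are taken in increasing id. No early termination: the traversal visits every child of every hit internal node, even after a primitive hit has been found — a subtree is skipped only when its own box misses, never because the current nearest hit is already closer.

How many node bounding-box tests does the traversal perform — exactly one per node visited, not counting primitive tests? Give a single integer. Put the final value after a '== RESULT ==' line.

Trace the traversal:
N0 x:[19,97/3] y:[3,39] z:[64/3,98/3] -> hit [64/3,97/3], descend [11, 15]
  N11 x:[19,76/3] y:[3,39] z:[65/3,97/3] -> hit [65/3,76/3], descend [7, 33]
    N7 x:[65/3,76/3] y:[3,14] z:[76/3,97/3] -> miss, prune
    N33 x:[19,70/3] y:[16,39] z:[65/3,82/3] -> hit [65/3,70/3], descend [18, 31]
      N18 x:[19,62/3] y:[16,34] z:[23,82/3] -> miss, prune
      N31 x:[61/3,70/3] y:[26,39] z:[65/3,73/3] -> miss, prune
  N15 x:[74/3,97/3] y:[16,38] z:[64/3,98/3] -> hit [74/3,97/3], descend [26, 28]
    N26 x:[74/3,29] y:[16,38] z:[74/3,98/3] -> hit [74/3,29], descend [3, 4]
      N3 x:[76/3,29] y:[16,32] z:[86/3,98/3] -> hit [86/3,29], descend [21, 32]
        N21 x:[28,29] y:[16,23] z:[86/3,32] -> miss, prune
        N32 x:[76/3,79/3] y:[26,32] z:[97/3,98/3] -> miss, prune
      N4 x:[74/3,28] y:[22,38] z:[74/3,28] -> hit [74/3,28], descend [8, 10]
        N8 x:[25,28] y:[31,38] z:[76/3,80/3] -> miss, prune
        N10 x:[74/3,28] y:[22,28] z:[74/3,28] -> hit [74/3,28], descend [2, 5]
          N2 x:[27,28] y:[22,28] z:[26,28] -> hit [27,28] leaf, test {P17@t=27}
          N5 x:[74/3,79/3] y:[22,25] z:[74/3,79/3] -> hit [74/3,25] leaf, test {P10@t=74/3}
    N28 x:[29,97/3] y:[28,38] z:[64/3,91/3] -> hit [29,91/3], descend [19, 34]
      N19 x:[29,95/3] y:[28,37] z:[64/3,76/3] -> miss, prune
      N34 x:[92/3,97/3] y:[34,38] z:[89/3,91/3] -> miss, prune

Summary -> nodes [0, 11, 7, 33, 18, 31, 15, 26, 3, 21, 32, 4, 8, 10, 2, 5, 28, 19, 34]; box-tests=19; leaf-entries=2; first=P10

== RESULT ==
19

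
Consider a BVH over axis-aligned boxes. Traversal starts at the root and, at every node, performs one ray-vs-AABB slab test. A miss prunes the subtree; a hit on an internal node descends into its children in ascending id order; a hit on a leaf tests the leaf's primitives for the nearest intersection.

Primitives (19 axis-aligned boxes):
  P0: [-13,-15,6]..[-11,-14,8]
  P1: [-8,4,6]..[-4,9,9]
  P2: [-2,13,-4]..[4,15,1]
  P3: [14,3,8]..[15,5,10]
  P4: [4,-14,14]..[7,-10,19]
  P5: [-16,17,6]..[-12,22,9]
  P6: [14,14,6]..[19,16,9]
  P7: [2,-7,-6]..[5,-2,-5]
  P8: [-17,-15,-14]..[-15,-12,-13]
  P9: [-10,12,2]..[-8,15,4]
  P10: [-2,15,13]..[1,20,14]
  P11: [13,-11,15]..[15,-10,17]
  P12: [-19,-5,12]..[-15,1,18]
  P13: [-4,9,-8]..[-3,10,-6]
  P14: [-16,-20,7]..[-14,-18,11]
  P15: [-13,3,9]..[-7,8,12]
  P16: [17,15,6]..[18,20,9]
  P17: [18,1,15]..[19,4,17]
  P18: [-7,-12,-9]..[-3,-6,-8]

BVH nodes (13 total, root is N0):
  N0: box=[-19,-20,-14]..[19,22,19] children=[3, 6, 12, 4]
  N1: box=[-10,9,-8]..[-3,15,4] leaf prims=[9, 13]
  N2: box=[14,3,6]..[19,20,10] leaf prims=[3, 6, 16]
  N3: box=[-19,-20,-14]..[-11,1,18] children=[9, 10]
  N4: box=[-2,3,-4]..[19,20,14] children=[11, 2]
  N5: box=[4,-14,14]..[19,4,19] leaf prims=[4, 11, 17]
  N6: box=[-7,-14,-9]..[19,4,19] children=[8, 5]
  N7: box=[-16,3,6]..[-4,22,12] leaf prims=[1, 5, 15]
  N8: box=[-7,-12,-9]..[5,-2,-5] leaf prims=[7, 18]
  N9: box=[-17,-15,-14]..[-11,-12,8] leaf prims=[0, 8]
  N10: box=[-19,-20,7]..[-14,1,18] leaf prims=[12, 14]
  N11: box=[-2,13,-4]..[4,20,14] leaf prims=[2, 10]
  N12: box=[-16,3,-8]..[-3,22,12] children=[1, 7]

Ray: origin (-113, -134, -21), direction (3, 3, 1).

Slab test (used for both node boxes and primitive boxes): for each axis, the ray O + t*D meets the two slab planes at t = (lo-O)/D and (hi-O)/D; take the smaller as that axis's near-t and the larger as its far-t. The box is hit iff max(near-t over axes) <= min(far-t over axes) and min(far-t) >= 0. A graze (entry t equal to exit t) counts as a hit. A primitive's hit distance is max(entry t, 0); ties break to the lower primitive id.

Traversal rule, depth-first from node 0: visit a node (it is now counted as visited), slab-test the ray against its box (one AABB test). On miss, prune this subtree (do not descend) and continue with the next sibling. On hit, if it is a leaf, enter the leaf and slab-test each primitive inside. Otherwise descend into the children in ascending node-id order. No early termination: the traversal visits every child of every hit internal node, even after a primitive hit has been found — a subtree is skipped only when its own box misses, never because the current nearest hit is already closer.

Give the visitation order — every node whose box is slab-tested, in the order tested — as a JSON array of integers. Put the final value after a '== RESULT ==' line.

Traverse from the root:
N0 x:[94/3,44] y:[38,52] z:[7,40] -> hit [38,40], descend [3, 4, 6, 12]
  N3 x:[94/3,34] y:[38,45] z:[7,39] -> miss, prune
  N4 x:[37,44] y:[137/3,154/3] z:[17,35] -> miss, prune
  N6 x:[106/3,44] y:[40,46] z:[12,40] -> hit [40,40], descend [5, 8]
    N5 x:[39,44] y:[40,46] z:[35,40] -> hit [40,40] leaf, test {P4@t=40, P11(miss), P17(miss)}
    N8 x:[106/3,118/3] y:[122/3,44] z:[12,16] -> miss, prune
  N12 x:[97/3,110/3] y:[137/3,52] z:[13,33] -> miss, prune

7 AABB tests over nodes [0, 3, 4, 6, 5, 8, 12]; 1 leaf entered; closest P4.

== RESULT ==
[0, 3, 4, 6, 5, 8, 12]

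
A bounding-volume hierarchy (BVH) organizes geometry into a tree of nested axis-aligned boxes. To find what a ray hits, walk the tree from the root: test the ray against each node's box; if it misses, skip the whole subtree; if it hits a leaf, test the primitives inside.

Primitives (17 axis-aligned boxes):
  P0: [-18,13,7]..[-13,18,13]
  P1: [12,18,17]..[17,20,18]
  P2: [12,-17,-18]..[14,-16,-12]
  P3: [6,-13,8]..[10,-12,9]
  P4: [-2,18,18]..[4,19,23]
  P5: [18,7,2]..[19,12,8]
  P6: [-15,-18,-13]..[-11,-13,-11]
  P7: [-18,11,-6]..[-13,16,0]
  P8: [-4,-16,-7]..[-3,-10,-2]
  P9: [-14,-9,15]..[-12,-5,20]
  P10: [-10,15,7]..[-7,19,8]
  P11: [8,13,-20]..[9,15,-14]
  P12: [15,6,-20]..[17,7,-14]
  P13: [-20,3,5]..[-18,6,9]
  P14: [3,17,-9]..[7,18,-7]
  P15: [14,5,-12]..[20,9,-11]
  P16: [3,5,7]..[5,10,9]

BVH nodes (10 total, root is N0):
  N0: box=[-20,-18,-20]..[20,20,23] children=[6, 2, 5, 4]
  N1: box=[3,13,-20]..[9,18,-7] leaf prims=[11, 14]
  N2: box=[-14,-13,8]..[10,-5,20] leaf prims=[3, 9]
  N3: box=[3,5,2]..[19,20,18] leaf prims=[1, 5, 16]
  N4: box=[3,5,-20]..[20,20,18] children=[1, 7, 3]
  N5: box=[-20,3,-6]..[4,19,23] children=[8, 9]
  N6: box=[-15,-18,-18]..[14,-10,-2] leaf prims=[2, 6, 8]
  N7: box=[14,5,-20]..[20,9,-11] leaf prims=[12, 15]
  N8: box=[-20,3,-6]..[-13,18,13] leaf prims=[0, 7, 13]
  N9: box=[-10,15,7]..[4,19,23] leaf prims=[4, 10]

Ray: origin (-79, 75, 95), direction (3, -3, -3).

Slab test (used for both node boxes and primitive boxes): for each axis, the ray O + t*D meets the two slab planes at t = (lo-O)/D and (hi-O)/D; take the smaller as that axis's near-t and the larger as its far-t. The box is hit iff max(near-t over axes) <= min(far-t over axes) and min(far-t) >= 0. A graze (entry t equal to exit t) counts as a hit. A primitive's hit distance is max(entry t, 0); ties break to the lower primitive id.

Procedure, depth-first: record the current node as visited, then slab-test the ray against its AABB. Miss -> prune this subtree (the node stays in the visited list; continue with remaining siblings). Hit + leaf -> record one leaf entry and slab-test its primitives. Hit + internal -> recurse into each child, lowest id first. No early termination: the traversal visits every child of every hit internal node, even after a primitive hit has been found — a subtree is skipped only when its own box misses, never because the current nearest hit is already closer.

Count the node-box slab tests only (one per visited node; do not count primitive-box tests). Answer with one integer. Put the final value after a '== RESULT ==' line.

Walk:
N0 x:[59/3,33] y:[55/3,31] z:[24,115/3] -> hit [24,31], descend [2, 4, 5, 6]
  N2 x:[65/3,89/3] y:[80/3,88/3] z:[25,29] -> hit [80/3,29] leaf, test {P3@t=29, P9(miss)}
  N4 x:[82/3,33] y:[55/3,70/3] z:[77/3,115/3] -> miss, prune
  N5 x:[59/3,83/3] y:[56/3,24] z:[24,101/3] -> hit [24,24], descend [8, 9]
    N8 x:[59/3,22] y:[19,24] z:[82/3,101/3] -> miss, prune
    N9 x:[23,83/3] y:[56/3,20] z:[24,88/3] -> miss, prune
  N6 x:[64/3,31] y:[85/3,31] z:[97/3,113/3] -> miss, prune

Summary -> nodes [0, 2, 4, 5, 8, 9, 6]; box-tests=7; leaf-entries=1; first=P3

== RESULT ==
7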